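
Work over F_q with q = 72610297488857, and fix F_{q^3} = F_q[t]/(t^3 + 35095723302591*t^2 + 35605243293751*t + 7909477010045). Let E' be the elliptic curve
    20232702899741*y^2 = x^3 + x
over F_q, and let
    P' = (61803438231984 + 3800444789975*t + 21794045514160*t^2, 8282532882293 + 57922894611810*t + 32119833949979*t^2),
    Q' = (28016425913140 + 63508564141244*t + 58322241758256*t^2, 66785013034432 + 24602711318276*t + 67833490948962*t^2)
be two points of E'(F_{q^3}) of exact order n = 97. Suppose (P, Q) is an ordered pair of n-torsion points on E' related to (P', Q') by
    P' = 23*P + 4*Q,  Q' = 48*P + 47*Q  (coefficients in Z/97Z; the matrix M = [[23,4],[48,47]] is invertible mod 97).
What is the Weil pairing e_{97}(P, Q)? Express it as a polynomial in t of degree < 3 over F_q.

60184225442069 + 31919326223755*t + 43021944466216*t^2

Alternating bilinearity on E[97] (values in mu_{97} in F_{72610297488857^3}) gives e(P',Q') = e(P,Q)^det(M).
So e_{97}(P,Q) = e_{97}(P',Q')^{91}, since 16*91 = 1 mod 97.
Montgomery->Weierstrass: x_W = 34989523356764*x, y_W=34989523356764*y on F_{72610297488857}; lands on y^2=x^3+49833557884012*x.
Miller loop for e_{97} over F_{72610297488857^3}: bits of 97 = 1100001; 6 double steps + 2 add steps, l/v at each.
So e_{97}(P',Q') = 31457997560548 + 1626646022498*t + 39210297203836*t^2.
Thus e_{97}(P,Q) = 60184225442069 + 31919326223755*t + 43021944466216*t^2.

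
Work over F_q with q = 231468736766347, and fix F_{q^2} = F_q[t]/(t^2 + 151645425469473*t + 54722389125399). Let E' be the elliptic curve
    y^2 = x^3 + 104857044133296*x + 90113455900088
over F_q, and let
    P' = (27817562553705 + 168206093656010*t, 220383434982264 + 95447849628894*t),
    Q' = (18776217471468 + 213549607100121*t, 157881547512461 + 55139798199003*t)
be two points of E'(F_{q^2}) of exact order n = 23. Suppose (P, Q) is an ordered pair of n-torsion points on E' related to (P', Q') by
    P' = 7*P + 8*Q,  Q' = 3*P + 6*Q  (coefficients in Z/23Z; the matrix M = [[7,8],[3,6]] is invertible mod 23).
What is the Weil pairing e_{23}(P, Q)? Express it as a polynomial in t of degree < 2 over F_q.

10563502750357 + 229408214289254*t

Under M = [[7,8],[3,6]] in GL_2(Z/23), e_{23}(P',Q') = e_{23}(P,Q)^(7*6-8*3 mod 23).
det M = 7*6 - 8*3 = 18 = 18 (mod 23); 18^{-1} = 9 (mod 23).
Build f_{23,P'} and f_{23,Q'} via the 5-bit ladder of 23=10111_2; evaluate at shifted divisors; quotient in F_{231468736766347^2}.
Result: e(P',Q') = 176349986128386 + 66663736225872*t.
(176349986128386 + 66663736225872*t)^{9} mod (231468736766347,f) = 10563502750357 + 229408214289254*t.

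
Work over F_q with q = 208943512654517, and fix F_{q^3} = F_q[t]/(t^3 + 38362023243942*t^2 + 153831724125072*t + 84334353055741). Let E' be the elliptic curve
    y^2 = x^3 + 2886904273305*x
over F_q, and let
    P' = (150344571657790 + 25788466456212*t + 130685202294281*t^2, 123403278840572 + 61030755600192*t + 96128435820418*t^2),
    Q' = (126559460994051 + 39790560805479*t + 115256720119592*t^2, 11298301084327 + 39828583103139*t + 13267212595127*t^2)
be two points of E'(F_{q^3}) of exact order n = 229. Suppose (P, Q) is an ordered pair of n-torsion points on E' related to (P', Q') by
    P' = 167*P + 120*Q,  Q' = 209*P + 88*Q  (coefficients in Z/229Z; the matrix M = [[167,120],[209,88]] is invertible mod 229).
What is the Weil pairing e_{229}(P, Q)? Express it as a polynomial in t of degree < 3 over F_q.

Alternating bilinearity on E[229] (values in mu_{229} in F_{208943512654517^3}) gives e(P',Q') = e(P,Q)^det(M).
167*88 - 120*209 = -10384; reduced mod 229: det = 150, inverse 200.
Build f_{229,P'} and f_{229,Q'} via the 8-bit ladder of 229=11100101_2; evaluate at shifted divisors; quotient in F_{208943512654517^3}.
So e_{229}(P',Q') = 33083865939554 + 146341596487608*t + 12454852624471*t^2.
(33083865939554 + 146341596487608*t + 12454852624471*t^2)^{200} mod (208943512654517,f) = 4367315118609 + 46068282363920*t + 52387975027923*t^2.

4367315118609 + 46068282363920*t + 52387975027923*t^2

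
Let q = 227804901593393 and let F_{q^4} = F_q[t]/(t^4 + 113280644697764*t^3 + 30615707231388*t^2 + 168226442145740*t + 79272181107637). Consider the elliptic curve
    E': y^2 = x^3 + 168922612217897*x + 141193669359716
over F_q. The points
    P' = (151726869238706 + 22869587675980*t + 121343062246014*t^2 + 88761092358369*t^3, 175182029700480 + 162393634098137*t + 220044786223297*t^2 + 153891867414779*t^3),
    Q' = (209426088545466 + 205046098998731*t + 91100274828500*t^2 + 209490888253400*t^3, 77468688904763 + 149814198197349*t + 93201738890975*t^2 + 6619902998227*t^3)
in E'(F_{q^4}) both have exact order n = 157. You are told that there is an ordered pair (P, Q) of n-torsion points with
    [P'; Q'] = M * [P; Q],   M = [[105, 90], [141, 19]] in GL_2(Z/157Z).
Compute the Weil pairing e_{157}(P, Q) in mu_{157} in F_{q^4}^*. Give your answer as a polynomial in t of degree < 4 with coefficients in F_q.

Under M = [[105,90],[141,19]] in GL_2(Z/157), e_{157}(P',Q') = e_{157}(P,Q)^(105*19-90*141 mod 157).
det M = 105*19 - 90*141 = -10695 = 138 (mod 157); 138^{-1} = 33 (mod 157).
Build f_{157,P'} and f_{157,Q'} via the 8-bit ladder of 157=10011101_2; evaluate at shifted divisors; quotient in F_{227804901593393^4}.
e_{157}(P',Q') = 205321101881929 + 220931442793959*t + 75270196961265*t^2 + 139237451746818*t^3.
Hence e(P,Q) = 25507821196277 + 153167468912717*t + 90073209500363*t^2 + 60616184701529*t^3 in F_{227804901593393^4}^*.

25507821196277 + 153167468912717*t + 90073209500363*t^2 + 60616184701529*t^3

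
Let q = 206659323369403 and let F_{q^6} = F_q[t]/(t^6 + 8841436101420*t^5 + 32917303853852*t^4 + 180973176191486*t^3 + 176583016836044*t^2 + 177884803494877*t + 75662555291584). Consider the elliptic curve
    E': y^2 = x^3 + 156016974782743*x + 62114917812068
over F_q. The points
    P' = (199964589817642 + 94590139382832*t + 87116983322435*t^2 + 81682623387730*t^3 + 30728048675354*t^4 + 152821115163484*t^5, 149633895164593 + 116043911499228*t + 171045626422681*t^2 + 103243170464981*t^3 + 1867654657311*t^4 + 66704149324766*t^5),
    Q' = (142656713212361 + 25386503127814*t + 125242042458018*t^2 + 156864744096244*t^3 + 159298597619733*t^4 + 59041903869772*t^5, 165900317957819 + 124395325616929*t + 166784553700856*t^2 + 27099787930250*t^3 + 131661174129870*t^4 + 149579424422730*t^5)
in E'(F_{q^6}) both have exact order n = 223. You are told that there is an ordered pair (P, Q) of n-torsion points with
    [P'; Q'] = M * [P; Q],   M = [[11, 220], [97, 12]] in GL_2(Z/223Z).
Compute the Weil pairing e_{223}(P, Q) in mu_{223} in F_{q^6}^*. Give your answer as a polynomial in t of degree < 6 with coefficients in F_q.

128405516534702 + 61191265069089*t + 188904295551496*t^2 + 191249947467462*t^3 + 95432393428712*t^4 + 146831032961502*t^5

Alternating bilinearity on E[223] (values in mu_{223} in F_{206659323369403^6}) gives e(P',Q') = e(P,Q)^det(M).
So e_{223}(P,Q) = e_{223}(P',Q')^{126}, since 200*126 = 1 mod 223.
Double-and-add over 11011111: 8-1 doublings, 7-1 additions; each step l_{T,T}/v_{2T} or l_{T,P'}/v at Q'+S for random S.
e_{223}(P',Q') = 10036858647903 + 147487703462738*t + 27832779545916*t^2 + 9690157684044*t^3 + 20810169588002*t^4 + 197238918363363*t^5.
Hence e(P,Q) = 128405516534702 + 61191265069089*t + 188904295551496*t^2 + 191249947467462*t^3 + 95432393428712*t^4 + 146831032961502*t^5 in F_{206659323369403^6}^*.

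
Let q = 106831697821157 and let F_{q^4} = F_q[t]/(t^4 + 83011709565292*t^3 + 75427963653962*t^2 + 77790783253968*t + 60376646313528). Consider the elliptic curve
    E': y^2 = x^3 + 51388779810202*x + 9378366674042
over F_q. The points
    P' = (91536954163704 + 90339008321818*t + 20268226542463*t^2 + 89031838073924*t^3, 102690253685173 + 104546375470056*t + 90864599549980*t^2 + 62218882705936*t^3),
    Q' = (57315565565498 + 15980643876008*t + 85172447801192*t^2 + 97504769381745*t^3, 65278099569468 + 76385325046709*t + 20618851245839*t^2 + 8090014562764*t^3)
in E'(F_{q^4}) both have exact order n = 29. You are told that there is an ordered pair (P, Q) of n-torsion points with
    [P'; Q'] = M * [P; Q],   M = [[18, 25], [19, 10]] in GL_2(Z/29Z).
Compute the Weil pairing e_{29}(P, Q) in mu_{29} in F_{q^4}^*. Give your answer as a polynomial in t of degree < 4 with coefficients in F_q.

Since e_{29}(P,P)=e_{29}(Q,Q)=1 and e_{29}(Q,P)=e_{29}(P,Q)^{-1}, expanding e_{29}(18*P + 25*Q,19*P + 10*Q) leaves e(P,Q)^det(M).
18*10 - 25*19 = -295; reduced mod 29: det = 24, inverse 23.
Run Miller on y^2=x^3+51388779810202*x+9378366674042 over F_{106831697821157}: ladder 11101 (5 bits); e = f_P(D_Q)/f_Q(D_P).
e_{29}(P',Q') = 36480890417555 + 53670527998875*t + 68406860058216*t^2 + 69083691277343*t^3.
e_{29}(P,Q) = (36480890417555 + 53670527998875*t + 68406860058216*t^2 + 69083691277343*t^3)^{23} = 82611839632620 + 25309778766307*t + 90342123133233*t^2 + 47057984838672*t^3.

82611839632620 + 25309778766307*t + 90342123133233*t^2 + 47057984838672*t^3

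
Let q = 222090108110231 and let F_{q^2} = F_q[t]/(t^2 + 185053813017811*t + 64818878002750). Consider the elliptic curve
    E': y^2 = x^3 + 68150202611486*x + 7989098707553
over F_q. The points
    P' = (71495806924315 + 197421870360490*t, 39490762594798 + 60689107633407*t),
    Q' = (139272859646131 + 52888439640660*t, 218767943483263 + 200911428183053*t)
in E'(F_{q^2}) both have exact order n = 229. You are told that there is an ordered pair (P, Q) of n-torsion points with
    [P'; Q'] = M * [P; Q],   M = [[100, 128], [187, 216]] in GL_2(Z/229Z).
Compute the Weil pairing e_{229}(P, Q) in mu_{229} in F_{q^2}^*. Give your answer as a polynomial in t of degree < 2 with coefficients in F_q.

198289647043009 + 25048212902622*t

e_{229} is bilinear + alternating on E[229], so e_{229}(100*P + 128*Q, 187*P + 216*Q) = e_{229}(P,Q)^(100*216-128*187).
det(M) mod 229 = 183; its inverse in (Z/229)^* is 224 (check: 183*224 mod 229 = 1).
Miller loop for e_{229} over F_{222090108110231^2}: bits of 229 = 11100101; 7 double steps + 4 add steps, l/v at each.
So e_{229}(P',Q') = 44622032483722 + 39578004021112*t.
(44622032483722 + 39578004021112*t)^{224} mod (222090108110231,f) = 198289647043009 + 25048212902622*t.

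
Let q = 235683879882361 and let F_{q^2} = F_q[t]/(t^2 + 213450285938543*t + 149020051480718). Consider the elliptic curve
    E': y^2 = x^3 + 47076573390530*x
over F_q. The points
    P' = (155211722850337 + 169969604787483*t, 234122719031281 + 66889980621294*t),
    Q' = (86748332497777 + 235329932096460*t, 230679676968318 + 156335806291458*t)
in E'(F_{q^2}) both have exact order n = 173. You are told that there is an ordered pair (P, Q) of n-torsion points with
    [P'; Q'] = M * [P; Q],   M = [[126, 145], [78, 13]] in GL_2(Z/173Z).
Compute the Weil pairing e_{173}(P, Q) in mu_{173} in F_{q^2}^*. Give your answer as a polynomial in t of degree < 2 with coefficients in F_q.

e_{173} is bilinear + alternating on E[173], so e_{173}(126*P + 145*Q, 78*P + 13*Q) = e_{173}(P,Q)^(126*13-145*78).
So e_{173}(P,Q) = e_{173}(P',Q')^{119}, since 16*119 = 1 mod 173.
Build f_{173,P'} and f_{173,Q'} via the 8-bit ladder of 173=10101101_2; evaluate at shifted divisors; quotient in F_{235683879882361^2}.
The quotient is 29990200736005 + 8840857092161*t.
Thus e_{173}(P,Q) = 95932781829790 + 15938316091079*t.

95932781829790 + 15938316091079*t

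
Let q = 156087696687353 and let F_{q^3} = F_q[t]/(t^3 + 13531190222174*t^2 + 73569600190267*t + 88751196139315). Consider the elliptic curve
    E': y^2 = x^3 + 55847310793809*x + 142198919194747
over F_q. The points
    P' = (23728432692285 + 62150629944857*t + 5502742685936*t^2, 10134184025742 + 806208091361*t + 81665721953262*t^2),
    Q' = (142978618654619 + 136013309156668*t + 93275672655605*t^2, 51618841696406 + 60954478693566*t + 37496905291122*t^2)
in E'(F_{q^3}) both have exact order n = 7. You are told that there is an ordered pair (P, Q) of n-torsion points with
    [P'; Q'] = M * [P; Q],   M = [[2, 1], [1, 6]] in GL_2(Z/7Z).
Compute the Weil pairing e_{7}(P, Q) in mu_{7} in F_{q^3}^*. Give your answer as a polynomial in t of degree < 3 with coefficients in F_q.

19089446474130 + 120002275534647*t + 51692462143307*t^2

Since e_{7}(P,P)=e_{7}(Q,Q)=1 and e_{7}(Q,P)=e_{7}(P,Q)^{-1}, expanding e_{7}(2*P + 1*Q,1*P + 6*Q) leaves e(P,Q)^det(M).
2*6 - 1*1 = 11; reduced mod 7: det = 4, inverse 2.
Double-and-add over 111: 3-1 doublings, 3-1 additions; each step l_{T,T}/v_{2T} or l_{T,P'}/v at Q'+S for random S.
Result: e(P',Q') = 97091327463242 + 68972998442282*t + 50761998123737*t^2.
Finally e_{7}(P,Q) = 19089446474130 + 120002275534647*t + 51692462143307*t^2.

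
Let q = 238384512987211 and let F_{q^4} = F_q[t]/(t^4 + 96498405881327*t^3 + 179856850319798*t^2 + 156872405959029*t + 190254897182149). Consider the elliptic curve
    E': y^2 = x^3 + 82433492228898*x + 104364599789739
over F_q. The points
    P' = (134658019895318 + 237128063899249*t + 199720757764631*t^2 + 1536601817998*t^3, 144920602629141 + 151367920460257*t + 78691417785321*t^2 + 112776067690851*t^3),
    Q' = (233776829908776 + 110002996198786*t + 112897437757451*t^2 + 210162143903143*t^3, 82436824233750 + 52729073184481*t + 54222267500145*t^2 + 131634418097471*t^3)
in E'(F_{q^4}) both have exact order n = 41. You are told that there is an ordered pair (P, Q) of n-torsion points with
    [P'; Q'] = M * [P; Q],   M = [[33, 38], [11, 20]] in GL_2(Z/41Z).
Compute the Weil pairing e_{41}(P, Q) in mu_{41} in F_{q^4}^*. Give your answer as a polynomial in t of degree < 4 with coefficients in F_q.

The 41-Weil pairing on E[41] over F_{238384512987211} is alternating-bilinear: e_{41}(P',Q') = e_{41}(P,Q)^det(M).
33*20 - 38*11 = 242; reduced mod 41: det = 37, inverse 10.
Build f_{41,P'} and f_{41,Q'} via the 6-bit ladder of 41=101001_2; evaluate at shifted divisors; quotient in F_{238384512987211^4}.
f_P(D_Q)/f_Q(D_P) = 31981679706540 + 30890501816141*t + 191995694990120*t^2 + 24209426715966*t^3.
Hence e(P,Q) = 71343442402213 + 150695298440990*t + 2690274899280*t^2 + 109553073838338*t^3 in F_{238384512987211^4}^*.

71343442402213 + 150695298440990*t + 2690274899280*t^2 + 109553073838338*t^3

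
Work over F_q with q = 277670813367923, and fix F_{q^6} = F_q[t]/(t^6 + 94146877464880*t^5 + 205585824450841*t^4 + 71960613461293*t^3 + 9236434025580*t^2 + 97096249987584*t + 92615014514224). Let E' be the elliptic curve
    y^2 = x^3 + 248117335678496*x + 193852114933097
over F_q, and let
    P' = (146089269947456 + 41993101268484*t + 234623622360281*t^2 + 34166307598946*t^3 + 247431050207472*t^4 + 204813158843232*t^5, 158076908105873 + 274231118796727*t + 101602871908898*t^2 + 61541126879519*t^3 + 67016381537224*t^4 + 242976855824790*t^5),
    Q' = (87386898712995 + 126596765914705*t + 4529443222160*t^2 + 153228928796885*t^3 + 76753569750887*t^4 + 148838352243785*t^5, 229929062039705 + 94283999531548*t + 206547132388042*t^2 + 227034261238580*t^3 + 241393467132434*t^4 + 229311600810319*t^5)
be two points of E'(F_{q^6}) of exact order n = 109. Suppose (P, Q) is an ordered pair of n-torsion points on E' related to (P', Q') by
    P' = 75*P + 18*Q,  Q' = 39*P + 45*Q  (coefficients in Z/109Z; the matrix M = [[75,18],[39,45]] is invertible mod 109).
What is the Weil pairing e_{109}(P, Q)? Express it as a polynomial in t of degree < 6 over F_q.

e_{109} is bilinear + alternating on E[109], so e_{109}(75*P + 18*Q, 39*P + 45*Q) = e_{109}(P,Q)^(75*45-18*39).
det M = 75*45 - 18*39 = 2673 = 57 (mod 109); 57^{-1} = 44 (mod 109).
Build f_{109,P'} and f_{109,Q'} via the 7-bit ladder of 109=1101101_2; evaluate at shifted divisors; quotient in F_{277670813367923^6}.
So e_{109}(P',Q') = 196645424383874 + 39153883872012*t + 5085047727480*t^2 + 75858898218023*t^3 + 228959893830857*t^4 + 80960875958167*t^5.
Finally e_{109}(P,Q) = 242091623721259 + 192259811251893*t + 11225462478056*t^2 + 237268456144139*t^3 + 70833740722272*t^4 + 189860140588468*t^5.

242091623721259 + 192259811251893*t + 11225462478056*t^2 + 237268456144139*t^3 + 70833740722272*t^4 + 189860140588468*t^5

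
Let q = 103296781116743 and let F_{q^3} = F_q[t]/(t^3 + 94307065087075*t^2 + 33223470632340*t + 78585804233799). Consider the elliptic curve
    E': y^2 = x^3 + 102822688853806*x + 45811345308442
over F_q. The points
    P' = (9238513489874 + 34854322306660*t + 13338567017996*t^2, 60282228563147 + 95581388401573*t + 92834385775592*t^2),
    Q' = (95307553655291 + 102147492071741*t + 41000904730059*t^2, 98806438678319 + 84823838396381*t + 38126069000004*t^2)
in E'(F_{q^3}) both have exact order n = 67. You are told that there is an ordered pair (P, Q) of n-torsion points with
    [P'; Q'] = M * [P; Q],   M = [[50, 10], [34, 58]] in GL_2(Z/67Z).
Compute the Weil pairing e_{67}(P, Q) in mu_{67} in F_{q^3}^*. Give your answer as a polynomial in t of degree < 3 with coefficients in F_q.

e_{67}(aP+bQ,cP+dQ) = e_{67}(P,Q)^(ad-bc); with (a,b,c,d)=(50,10,34,58) this gives the det-67 law.
So e_{67}(P,Q) = e_{67}(P',Q')^{24}, since 14*24 = 1 mod 67.
n = 67 = (1000011)_2 (7 bits, wt 3); accumulate f_{67,P'}(Q'+S)/f_{67,P'}(S) along the 6-step ladder.
So e_{67}(P',Q') = 74255413122655 + 50289229298932*t + 26733898339356*t^2.
e_{67}(P,Q) = (74255413122655 + 50289229298932*t + 26733898339356*t^2)^{24} = 57558408263319 + 20370241733237*t + 1653607683073*t^2.

57558408263319 + 20370241733237*t + 1653607683073*t^2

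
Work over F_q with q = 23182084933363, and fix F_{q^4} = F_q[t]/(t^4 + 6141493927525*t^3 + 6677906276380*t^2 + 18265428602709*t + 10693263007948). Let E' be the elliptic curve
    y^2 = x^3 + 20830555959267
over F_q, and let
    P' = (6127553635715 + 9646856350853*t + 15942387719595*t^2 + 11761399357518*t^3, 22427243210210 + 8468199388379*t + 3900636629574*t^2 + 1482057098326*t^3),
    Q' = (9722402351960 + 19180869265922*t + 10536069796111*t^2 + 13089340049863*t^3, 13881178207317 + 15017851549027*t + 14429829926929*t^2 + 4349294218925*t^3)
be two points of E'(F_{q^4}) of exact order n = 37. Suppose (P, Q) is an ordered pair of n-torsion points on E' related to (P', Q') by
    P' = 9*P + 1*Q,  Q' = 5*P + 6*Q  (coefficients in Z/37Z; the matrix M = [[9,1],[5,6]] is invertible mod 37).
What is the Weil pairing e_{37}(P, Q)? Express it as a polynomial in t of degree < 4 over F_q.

10313487214404 + 13611638738441*t + 4218952328695*t^2 + 9737035680738*t^3

Under M = [[9,1],[5,6]] in GL_2(Z/37), e_{37}(P',Q') = e_{37}(P,Q)^(9*6-1*5 mod 37).
det M = 9*6 - 1*5 = 49 = 12 (mod 37); 12^{-1} = 34 (mod 37).
Run Miller on y^2=x^3+20830555959267 over F_{23182084933363}: ladder 100101 (6 bits); e = f_P(D_Q)/f_Q(D_P).
e_{37}(P',Q') = 14318788992624 + 16446927167185*t + 11382826075027*t^2 + 20463149012966*t^3.
Thus e_{37}(P,Q) = 10313487214404 + 13611638738441*t + 4218952328695*t^2 + 9737035680738*t^3.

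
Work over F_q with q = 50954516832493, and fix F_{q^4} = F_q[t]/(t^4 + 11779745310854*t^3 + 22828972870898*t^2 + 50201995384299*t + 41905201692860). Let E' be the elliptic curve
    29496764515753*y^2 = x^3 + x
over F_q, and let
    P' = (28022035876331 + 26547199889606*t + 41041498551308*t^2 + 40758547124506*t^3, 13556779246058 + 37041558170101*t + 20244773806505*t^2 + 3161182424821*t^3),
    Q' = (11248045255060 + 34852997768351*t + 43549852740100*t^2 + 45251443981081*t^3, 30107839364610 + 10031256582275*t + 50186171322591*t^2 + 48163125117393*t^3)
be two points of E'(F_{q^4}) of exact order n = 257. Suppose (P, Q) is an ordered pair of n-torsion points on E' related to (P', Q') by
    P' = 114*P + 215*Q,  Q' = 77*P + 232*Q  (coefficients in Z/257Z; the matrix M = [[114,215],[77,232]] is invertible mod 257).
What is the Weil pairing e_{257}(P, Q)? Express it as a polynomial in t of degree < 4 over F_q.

36444905875827 + 42070700348371*t + 32390279573946*t^2 + 33257995227775*t^3

Under M = [[114,215],[77,232]] in GL_2(Z/257), e_{257}(P',Q') = e_{257}(P,Q)^(114*232-215*77 mod 257).
So e_{257}(P,Q) = e_{257}(P',Q')^{85}, since 127*85 = 1 mod 257.
Set x_W=25122390984724*u, y_W=25122390984724*v; then E': y_W^2=x_W^3+31700410611039*x_W.
Run Miller on y^2=x^3+31700410611039*x over F_{50954516832493}: ladder 100000001 (9 bits); e = f_P(D_Q)/f_Q(D_P).
f_P(D_Q)/f_Q(D_P) = 38941122238193 + 3583190498345*t + 46519559338777*t^2 + 46696447913245*t^3.
Thus e_{257}(P,Q) = 36444905875827 + 42070700348371*t + 32390279573946*t^2 + 33257995227775*t^3.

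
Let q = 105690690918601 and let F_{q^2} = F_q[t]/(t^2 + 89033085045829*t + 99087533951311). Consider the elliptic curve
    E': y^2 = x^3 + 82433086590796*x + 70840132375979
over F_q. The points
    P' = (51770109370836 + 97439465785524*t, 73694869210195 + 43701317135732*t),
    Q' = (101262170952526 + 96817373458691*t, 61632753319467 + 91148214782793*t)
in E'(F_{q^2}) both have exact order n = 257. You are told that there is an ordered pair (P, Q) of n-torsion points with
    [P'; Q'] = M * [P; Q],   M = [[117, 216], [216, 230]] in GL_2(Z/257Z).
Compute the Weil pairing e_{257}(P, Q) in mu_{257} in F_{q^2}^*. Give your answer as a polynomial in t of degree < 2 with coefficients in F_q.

38684840158687 + 100610448343496*t

Since e_{257}(P,P)=e_{257}(Q,Q)=1 and e_{257}(Q,P)=e_{257}(P,Q)^{-1}, expanding e_{257}(117*P + 216*Q,216*P + 230*Q) leaves e(P,Q)^det(M).
det(M) mod 257 = 43; its inverse in (Z/257)^* is 6 (check: 43*6 mod 257 = 1).
Build f_{257,P'} and f_{257,Q'} via the 9-bit ladder of 257=100000001_2; evaluate at shifted divisors; quotient in F_{105690690918601^2}.
f_P(D_Q)/f_Q(D_P) = 9019936239543 + 63788364595313*t.
Thus e_{257}(P,Q) = 38684840158687 + 100610448343496*t.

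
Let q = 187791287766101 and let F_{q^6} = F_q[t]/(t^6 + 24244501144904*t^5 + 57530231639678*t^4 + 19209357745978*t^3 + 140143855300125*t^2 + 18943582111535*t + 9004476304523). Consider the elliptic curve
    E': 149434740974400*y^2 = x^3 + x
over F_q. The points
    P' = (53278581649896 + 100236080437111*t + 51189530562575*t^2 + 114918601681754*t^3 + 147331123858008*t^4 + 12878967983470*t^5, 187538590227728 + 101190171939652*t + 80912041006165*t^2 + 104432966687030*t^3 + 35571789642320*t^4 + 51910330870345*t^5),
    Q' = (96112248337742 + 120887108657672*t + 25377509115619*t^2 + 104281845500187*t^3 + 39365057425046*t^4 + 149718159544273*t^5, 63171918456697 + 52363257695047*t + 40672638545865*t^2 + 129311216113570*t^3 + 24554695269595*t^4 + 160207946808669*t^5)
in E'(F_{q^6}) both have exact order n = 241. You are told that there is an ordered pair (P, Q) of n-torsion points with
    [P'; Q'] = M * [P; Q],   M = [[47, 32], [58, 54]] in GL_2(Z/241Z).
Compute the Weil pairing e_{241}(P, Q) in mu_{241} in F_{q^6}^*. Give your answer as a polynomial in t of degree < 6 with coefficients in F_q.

e_{241}(aP+bQ,cP+dQ) = e_{241}(P,Q)^(ad-bc); with (a,b,c,d)=(47,32,58,54) this gives the det-241 law.
47*54 - 32*58 = 682; reduced mod 241: det = 200, inverse 47.
Undo Montgomery via alpha=0, beta=37020979864646: (a',b')=(48812311899439,0) over F_{187791287766101}.
Double-and-add over 11110001: 8-1 doublings, 5-1 additions; each step l_{T,T}/v_{2T} or l_{T,P'}/v at Q'+S for random S.
So e_{241}(P',Q') = 158732581573329 + 103279179179022*t + 151818312044921*t^2 + 173576813377395*t^3 + 159220346572351*t^4 + 18040696595220*t^5.
Thus e_{241}(P,Q) = 51278324877375 + 143622677469129*t + 158086234900133*t^2 + 135741336369452*t^3 + 117541965881008*t^4 + 153487736752953*t^5.

51278324877375 + 143622677469129*t + 158086234900133*t^2 + 135741336369452*t^3 + 117541965881008*t^4 + 153487736752953*t^5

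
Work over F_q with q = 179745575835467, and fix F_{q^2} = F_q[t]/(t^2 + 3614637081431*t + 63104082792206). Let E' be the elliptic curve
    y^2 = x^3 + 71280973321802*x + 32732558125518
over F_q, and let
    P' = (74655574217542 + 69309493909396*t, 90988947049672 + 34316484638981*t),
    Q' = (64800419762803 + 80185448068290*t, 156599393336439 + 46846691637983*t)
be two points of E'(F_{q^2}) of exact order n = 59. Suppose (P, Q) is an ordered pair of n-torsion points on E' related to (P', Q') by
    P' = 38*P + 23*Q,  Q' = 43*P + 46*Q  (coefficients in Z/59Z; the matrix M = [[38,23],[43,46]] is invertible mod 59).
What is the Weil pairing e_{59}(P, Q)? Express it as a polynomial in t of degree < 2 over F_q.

61323528577708 + 50552543587776*t

Under M = [[38,23],[43,46]] in GL_2(Z/59), e_{59}(P',Q') = e_{59}(P,Q)^(38*46-23*43 mod 59).
det(M) mod 59 = 51; its inverse in (Z/59)^* is 22 (check: 51*22 mod 59 = 1).
Run Miller on y^2=x^3+71280973321802*x+32732558125518 over F_{179745575835467}: ladder 111011 (6 bits); e = f_P(D_Q)/f_Q(D_P).
e_{59}(P',Q') = 121733019071017 + 176180315166785*t.
(121733019071017 + 176180315166785*t)^{22} mod (179745575835467,f) = 61323528577708 + 50552543587776*t.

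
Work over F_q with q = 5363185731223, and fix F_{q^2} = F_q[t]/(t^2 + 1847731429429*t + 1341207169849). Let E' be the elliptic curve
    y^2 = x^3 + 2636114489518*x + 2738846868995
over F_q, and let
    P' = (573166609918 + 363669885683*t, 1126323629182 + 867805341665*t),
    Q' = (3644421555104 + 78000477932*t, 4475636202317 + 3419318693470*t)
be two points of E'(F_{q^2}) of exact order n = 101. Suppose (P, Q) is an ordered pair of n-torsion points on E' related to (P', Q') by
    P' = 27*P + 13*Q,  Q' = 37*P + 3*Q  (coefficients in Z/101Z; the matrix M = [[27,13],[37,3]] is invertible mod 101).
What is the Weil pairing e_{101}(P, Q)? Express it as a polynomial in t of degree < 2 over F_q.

e_{101}(aP+bQ,cP+dQ) = e_{101}(P,Q)^(ad-bc); with (a,b,c,d)=(27,13,37,3) this gives the det-101 law.
det(M) mod 101 = 4; its inverse in (Z/101)^* is 76 (check: 4*76 mod 101 = 1).
Build f_{101,P'} and f_{101,Q'} via the 7-bit ladder of 101=1100101_2; evaluate at shifted divisors; quotient in F_{5363185731223^2}.
f_P(D_Q)/f_Q(D_P) = 4985064125193 + 1838553912147*t.
Thus e_{101}(P,Q) = 3120973114 + 1014714919702*t.

3120973114 + 1014714919702*t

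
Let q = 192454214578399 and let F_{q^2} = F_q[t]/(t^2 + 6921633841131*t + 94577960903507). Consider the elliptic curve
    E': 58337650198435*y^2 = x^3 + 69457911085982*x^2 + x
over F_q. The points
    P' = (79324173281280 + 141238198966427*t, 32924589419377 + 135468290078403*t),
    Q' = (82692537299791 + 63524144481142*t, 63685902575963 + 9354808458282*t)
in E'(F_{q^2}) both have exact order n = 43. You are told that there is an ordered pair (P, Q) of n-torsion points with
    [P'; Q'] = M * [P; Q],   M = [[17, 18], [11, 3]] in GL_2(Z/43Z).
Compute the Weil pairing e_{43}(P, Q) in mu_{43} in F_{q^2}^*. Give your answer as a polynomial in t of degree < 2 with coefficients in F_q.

188447735286355 + 104219685478835*t

Under M = [[17,18],[11,3]] in GL_2(Z/43), e_{43}(P',Q') = e_{43}(P,Q)^(17*3-18*11 mod 43).
Inverting 25 mod 43: 31. Thus e_{43}(P,Q) = e(P',Q')^{31}.
Set x_W=9039592727873*u+31824913750078, y_W=9039592727873*v; then E': y_W^2=x_W^3+159031105855984*x_W+31784564666546.
Run Miller on y^2=x^3+159031105855984*x+31784564666546 over F_{192454214578399}: ladder 101011 (6 bits); e = f_P(D_Q)/f_Q(D_P).
So e_{43}(P',Q') = 128033939935272 + 138570232382123*t.
e_{43}(P,Q) = (128033939935272 + 138570232382123*t)^{31} = 188447735286355 + 104219685478835*t.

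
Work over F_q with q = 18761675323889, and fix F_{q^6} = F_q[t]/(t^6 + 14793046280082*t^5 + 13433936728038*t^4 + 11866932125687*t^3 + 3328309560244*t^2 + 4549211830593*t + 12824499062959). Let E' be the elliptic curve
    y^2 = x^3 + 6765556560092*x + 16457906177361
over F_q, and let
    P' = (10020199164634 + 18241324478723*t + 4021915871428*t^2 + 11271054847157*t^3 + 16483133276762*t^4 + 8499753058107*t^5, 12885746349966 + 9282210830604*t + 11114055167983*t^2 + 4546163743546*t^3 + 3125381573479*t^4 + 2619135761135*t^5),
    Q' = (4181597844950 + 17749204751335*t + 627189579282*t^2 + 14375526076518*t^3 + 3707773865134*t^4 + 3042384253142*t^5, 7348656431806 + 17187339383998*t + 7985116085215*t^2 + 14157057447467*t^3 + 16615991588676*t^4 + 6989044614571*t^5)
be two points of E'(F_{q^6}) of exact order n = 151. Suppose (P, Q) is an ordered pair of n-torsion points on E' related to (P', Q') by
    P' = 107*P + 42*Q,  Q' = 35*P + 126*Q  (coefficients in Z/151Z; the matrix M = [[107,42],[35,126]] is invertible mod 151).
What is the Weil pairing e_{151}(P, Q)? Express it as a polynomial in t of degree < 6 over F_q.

18323629365877 + 5497577470920*t + 17491380396571*t^2 + 1436669370399*t^3 + 2734731381270*t^4 + 1959611387029*t^5

Alternating bilinearity on E[151] (values in mu_{151} in F_{18761675323889^6}) gives e(P',Q') = e(P,Q)^det(M).
det M = 107*126 - 42*35 = 12012 = 83 (mod 151); 83^{-1} = 131 (mod 151).
Miller loop for e_{151} over F_{18761675323889^6}: bits of 151 = 10010111; 7 double steps + 4 add steps, l/v at each.
The quotient is 3906620648044 + 18230064856683*t + 7565264281535*t^2 + 7863389137095*t^3 + 10827832457184*t^4 + 12189597845186*t^5.
(3906620648044 + 18230064856683*t + 7565264281535*t^2 + 7863389137095*t^3 + 10827832457184*t^4 + 12189597845186*t^5)^{131} mod (18761675323889,f) = 18323629365877 + 5497577470920*t + 17491380396571*t^2 + 1436669370399*t^3 + 2734731381270*t^4 + 1959611387029*t^5.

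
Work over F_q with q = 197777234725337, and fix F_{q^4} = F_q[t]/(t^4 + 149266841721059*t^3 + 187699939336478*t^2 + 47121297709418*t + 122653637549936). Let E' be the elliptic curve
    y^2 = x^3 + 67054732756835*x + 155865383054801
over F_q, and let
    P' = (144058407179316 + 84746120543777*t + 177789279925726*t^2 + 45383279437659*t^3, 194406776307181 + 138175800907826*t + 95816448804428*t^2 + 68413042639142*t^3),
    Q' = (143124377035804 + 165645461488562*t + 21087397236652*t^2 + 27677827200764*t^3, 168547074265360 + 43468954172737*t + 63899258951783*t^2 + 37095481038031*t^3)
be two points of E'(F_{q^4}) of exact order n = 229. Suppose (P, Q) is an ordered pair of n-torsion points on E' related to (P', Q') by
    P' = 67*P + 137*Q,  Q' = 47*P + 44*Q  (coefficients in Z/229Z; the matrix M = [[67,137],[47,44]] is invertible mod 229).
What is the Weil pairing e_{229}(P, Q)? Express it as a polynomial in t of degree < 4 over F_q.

The 229-Weil pairing on E[229] over F_{197777234725337} is alternating-bilinear: e_{229}(P',Q') = e_{229}(P,Q)^det(M).
det(M) mod 229 = 173; its inverse in (Z/229)^* is 184 (check: 173*184 mod 229 = 1).
8-bit Miller (11100101) on E'/F_{197777234725337} with a'=67054732756835, b'=155865383054801: accumulate tangent/chord ratios at Q'+S and P'+S'.
So e_{229}(P',Q') = 84249066264910 + 9270184152855*t + 181086482460326*t^2 + 136908062850278*t^3.
(84249066264910 + 9270184152855*t + 181086482460326*t^2 + 136908062850278*t^3)^{184} mod (197777234725337,f) = 138633290490461 + 151085199362256*t + 115180609701531*t^2 + 165774779099849*t^3.

138633290490461 + 151085199362256*t + 115180609701531*t^2 + 165774779099849*t^3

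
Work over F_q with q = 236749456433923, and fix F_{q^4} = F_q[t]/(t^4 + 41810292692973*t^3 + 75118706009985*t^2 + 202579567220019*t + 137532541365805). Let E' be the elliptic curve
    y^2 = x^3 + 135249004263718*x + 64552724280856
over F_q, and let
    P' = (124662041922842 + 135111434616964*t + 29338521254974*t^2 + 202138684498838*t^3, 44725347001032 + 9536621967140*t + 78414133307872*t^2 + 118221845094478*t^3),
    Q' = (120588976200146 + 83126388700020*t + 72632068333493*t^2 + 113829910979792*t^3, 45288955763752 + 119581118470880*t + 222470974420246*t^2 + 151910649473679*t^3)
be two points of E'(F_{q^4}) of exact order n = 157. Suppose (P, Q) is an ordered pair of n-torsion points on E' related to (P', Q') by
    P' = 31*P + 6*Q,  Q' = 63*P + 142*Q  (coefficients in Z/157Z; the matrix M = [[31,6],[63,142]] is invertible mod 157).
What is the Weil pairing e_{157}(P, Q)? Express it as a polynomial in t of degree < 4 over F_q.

e_{157}(aP+bQ,cP+dQ) = e_{157}(P,Q)^(ad-bc); with (a,b,c,d)=(31,6,63,142) this gives the det-157 law.
So e_{157}(P,Q) = e_{157}(P',Q')^{46}, since 99*46 = 1 mod 157.
n = 157 = (10011101)_2 (8 bits, wt 5); accumulate f_{157,P'}(Q'+S)/f_{157,P'}(S) along the 7-step ladder.
Result: e(P',Q') = 113671443480042 + 44530544718559*t + 114883561709150*t^2 + 55949470796751*t^3.
Finally e_{157}(P,Q) = 123623468733503 + 116313565681498*t + 192639619309537*t^2 + 46376826912713*t^3.

123623468733503 + 116313565681498*t + 192639619309537*t^2 + 46376826912713*t^3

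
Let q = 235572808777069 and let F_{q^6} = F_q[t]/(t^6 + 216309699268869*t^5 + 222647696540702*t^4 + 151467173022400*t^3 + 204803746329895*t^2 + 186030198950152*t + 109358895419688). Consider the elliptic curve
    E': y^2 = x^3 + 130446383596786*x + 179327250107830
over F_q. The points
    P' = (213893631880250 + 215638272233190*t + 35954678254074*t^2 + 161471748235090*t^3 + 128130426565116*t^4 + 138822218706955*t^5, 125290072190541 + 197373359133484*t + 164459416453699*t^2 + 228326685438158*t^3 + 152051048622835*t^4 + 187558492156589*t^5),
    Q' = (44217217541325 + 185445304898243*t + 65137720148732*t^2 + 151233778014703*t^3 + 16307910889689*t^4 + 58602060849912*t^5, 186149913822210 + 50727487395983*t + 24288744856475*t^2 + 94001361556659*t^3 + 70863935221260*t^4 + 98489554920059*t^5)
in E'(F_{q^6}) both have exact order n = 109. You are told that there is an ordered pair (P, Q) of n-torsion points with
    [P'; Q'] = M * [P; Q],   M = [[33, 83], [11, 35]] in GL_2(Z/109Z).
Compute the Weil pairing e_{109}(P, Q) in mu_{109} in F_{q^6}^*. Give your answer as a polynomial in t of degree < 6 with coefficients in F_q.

205530731057368 + 98609926897830*t + 229727834290937*t^2 + 182658303480762*t^3 + 188969940080896*t^4 + 138693207597248*t^5

Since e_{109}(P,P)=e_{109}(Q,Q)=1 and e_{109}(Q,P)=e_{109}(P,Q)^{-1}, expanding e_{109}(33*P + 83*Q,11*P + 35*Q) leaves e(P,Q)^det(M).
Hence e(P,Q) = e(P',Q')^{50} where 50 = 24^{-1} mod 109.
n = 109 = (1101101)_2 (7 bits, wt 5); accumulate f_{109,P'}(Q'+S)/f_{109,P'}(S) along the 6-step ladder.
Miller gives e_{109}(P',Q') = 201368722231793 + 146999133602517*t + 114466932676095*t^2 + 200032757410630*t^3 + 67336426659890*t^4 + 62005173939836*t^5 in F_{235572808777069^6}.
Finally e_{109}(P,Q) = 205530731057368 + 98609926897830*t + 229727834290937*t^2 + 182658303480762*t^3 + 188969940080896*t^4 + 138693207597248*t^5.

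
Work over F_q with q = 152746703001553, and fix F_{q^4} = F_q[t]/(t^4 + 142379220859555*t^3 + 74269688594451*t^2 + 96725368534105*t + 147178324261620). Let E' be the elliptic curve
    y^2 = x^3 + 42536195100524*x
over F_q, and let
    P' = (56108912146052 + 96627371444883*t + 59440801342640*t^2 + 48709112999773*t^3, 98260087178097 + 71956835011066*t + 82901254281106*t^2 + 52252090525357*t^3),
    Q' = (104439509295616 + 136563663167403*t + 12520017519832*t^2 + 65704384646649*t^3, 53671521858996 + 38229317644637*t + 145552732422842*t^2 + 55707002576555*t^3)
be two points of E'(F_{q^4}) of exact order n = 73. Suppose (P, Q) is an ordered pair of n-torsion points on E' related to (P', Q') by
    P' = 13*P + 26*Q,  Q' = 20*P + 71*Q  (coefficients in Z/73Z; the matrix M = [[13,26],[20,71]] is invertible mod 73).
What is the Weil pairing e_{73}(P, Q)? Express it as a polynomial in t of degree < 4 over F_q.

114799328692959 + 102775333422946*t + 57727445827276*t^2 + 130396360428835*t^3

The 73-Weil pairing on E[73] over F_{152746703001553} is alternating-bilinear: e_{73}(P',Q') = e_{73}(P,Q)^det(M).
Inverting 38 mod 73: 25. Thus e_{73}(P,Q) = e(P',Q')^{25}.
n = 73 = (1001001)_2 (7 bits, wt 3); accumulate f_{73,P'}(Q'+S)/f_{73,P'}(S) along the 6-step ladder.
e_{73}(P',Q') = 133726104455629 + 22101504924875*t + 98530628738280*t^2 + 40862413432839*t^3.
Hence e(P,Q) = 114799328692959 + 102775333422946*t + 57727445827276*t^2 + 130396360428835*t^3 in F_{152746703001553^4}^*.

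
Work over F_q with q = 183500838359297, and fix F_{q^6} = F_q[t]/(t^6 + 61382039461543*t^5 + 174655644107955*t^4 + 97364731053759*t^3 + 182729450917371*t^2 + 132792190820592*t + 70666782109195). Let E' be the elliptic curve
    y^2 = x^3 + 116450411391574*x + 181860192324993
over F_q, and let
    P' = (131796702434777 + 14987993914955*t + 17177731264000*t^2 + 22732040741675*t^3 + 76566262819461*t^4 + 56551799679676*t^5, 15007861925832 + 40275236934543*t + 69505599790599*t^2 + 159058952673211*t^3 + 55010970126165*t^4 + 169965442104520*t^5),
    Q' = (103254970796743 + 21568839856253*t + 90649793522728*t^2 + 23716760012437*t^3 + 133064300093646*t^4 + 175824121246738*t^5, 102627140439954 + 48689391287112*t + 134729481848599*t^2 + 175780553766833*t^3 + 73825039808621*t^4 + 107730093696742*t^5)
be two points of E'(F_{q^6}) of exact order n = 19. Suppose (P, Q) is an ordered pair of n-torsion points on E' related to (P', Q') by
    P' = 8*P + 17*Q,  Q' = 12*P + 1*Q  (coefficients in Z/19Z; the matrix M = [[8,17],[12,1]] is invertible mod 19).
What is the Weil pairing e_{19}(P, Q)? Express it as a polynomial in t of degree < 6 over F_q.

e_{19} is bilinear + alternating on E[19], so e_{19}(8*P + 17*Q, 12*P + 1*Q) = e_{19}(P,Q)^(8*1-17*12).
det M = 8*1 - 17*12 = -196 = 13 (mod 19); 13^{-1} = 3 (mod 19).
Run Miller on y^2=x^3+116450411391574*x+181860192324993 over F_{183500838359297}: ladder 10011 (5 bits); e = f_P(D_Q)/f_Q(D_P).
The quotient is 71814841031779 + 33625379421861*t + 29833941647702*t^2 + 30303908878531*t^3 + 108539834741459*t^4 + 3702160867763*t^5.
Raise to 3: e(P,Q) = 84703534512039 + 122656551045148*t + 20997076849974*t^2 + 111821226211960*t^3 + 109368885087937*t^4 + 18651367714530*t^5 in mu_{19}.

84703534512039 + 122656551045148*t + 20997076849974*t^2 + 111821226211960*t^3 + 109368885087937*t^4 + 18651367714530*t^5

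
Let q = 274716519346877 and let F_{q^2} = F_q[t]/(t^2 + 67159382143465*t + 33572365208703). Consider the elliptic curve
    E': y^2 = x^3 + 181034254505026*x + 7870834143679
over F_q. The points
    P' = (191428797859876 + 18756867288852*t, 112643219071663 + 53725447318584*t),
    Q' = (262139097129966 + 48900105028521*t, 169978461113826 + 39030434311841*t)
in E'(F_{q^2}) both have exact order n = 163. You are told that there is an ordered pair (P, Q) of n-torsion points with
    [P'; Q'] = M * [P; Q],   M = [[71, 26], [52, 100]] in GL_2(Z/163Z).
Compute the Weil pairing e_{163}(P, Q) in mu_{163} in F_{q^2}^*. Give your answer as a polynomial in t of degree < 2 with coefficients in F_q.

e_{163} is bilinear + alternating on E[163], so e_{163}(71*P + 26*Q, 52*P + 100*Q) = e_{163}(P,Q)^(71*100-26*52).
det(M) mod 163 = 43; its inverse in (Z/163)^* is 91 (check: 43*91 mod 163 = 1).
n = 163 = (10100011)_2 (8 bits, wt 4); accumulate f_{163,P'}(Q'+S)/f_{163,P'}(S) along the 7-step ladder.
So e_{163}(P',Q') = 134636756641550 + 181415031756142*t.
Hence e(P,Q) = 165423349501844 + 140811069218318*t in F_{274716519346877^2}^*.

165423349501844 + 140811069218318*t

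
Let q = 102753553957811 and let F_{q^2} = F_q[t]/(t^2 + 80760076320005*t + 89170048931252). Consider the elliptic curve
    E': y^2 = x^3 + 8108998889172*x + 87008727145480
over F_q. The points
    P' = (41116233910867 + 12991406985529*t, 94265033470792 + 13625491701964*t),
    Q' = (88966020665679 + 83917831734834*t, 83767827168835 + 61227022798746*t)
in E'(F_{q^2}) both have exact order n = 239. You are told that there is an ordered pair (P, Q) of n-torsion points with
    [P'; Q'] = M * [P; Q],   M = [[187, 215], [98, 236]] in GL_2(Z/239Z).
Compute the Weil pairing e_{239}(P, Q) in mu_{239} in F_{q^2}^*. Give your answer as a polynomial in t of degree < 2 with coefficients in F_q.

Alternating bilinearity on E[239] (values in mu_{239} in F_{102753553957811^2}) gives e(P',Q') = e(P,Q)^det(M).
Hence e(P,Q) = e(P',Q')^{79} where 79 = 118^{-1} mod 239.
Run Miller on y^2=x^3+8108998889172*x+87008727145480 over F_{102753553957811}: ladder 11101111 (8 bits); e = f_P(D_Q)/f_Q(D_P).
The quotient is 51349232826058 + 33508231265045*t.
Finally e_{239}(P,Q) = 28931099678497 + 53975401150304*t.

28931099678497 + 53975401150304*t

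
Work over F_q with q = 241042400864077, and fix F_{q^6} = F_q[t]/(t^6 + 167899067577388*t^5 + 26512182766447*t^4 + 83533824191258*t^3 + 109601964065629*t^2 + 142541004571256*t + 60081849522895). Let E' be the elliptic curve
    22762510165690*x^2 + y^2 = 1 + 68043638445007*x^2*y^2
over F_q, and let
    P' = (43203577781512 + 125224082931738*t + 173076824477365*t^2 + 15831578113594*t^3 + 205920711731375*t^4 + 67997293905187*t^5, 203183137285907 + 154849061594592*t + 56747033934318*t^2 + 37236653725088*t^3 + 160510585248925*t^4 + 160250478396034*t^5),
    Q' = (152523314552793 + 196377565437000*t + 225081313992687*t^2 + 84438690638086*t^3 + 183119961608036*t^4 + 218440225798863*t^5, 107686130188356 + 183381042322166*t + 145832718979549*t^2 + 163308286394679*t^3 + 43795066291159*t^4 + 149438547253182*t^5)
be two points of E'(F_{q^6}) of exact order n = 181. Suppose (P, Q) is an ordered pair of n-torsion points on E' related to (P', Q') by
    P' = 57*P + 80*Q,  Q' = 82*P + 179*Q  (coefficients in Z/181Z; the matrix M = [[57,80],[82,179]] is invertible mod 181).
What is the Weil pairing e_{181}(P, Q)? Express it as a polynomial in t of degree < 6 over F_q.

77189647735912 + 30702317907511*t + 93614877686840*t^2 + 4530977757198*t^3 + 75543557868492*t^4 + 123476443258052*t^5

Since e_{181}(P,P)=e_{181}(Q,Q)=1 and e_{181}(Q,P)=e_{181}(P,Q)^{-1}, expanding e_{181}(57*P + 80*Q,82*P + 179*Q) leaves e(P,Q)^det(M).
Hence e(P,Q) = e(P',Q')^{63} where 63 = 23^{-1} mod 181.
Edwards a_E,d_E -> Montgomery A=67768005181531,B=203705212660795 -> Weierstrass 202671535896990,86036036563184 via alpha=55308091579129,beta=48940318146190.
Double-and-add over 10110101: 8-1 doublings, 5-1 additions; each step l_{T,T}/v_{2T} or l_{T,P'}/v at Q'+S for random S.
So e_{181}(P',Q') = 155619670562185 + 26441120168556*t + 178073808561950*t^2 + 140366528179803*t^3 + 131606404416176*t^4 + 104022661654205*t^5.
Hence e(P,Q) = 77189647735912 + 30702317907511*t + 93614877686840*t^2 + 4530977757198*t^3 + 75543557868492*t^4 + 123476443258052*t^5 in F_{241042400864077^6}^*.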